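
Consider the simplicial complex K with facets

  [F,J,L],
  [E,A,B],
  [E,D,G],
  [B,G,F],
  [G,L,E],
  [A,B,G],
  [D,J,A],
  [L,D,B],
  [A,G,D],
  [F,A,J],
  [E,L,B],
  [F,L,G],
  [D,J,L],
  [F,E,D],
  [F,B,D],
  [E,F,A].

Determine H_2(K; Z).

We work with the vertex ordering A < B < D < E < F < G < J < L. The simplices of K, each written with vertices in increasing order, are:

  0-simplices (8): A, B, D, E, F, G, J, L
  1-simplices (24): AB, AD, AE, AF, AG, AJ, BD, BE, BF, BG, BL, DE, DF, DG, DJ, DL, EF, EG, EL, FG, FJ, FL, GL, JL
  2-simplices (16): ABE, ABG, ADG, ADJ, AEF, AFJ, BDF, BDL, BEL, BFG, DEF, DEG, DJL, EGL, FGL, FJL

so the chain groups are C_0 ≅ Z^8, C_1 ≅ Z^24, C_2 ≅ Z^16.

The boundary map ∂_1: C_1 → C_0 is given by ∂[p,q] = [q] − [p]. For instance
  ∂BG = G − B.
As a 8×24 matrix over Z this has rank 7, with invariant factors (1,1,1,1,1,1,1).

Boundary ∂_2: C_2 → C_1 sends each 2-simplex [p,q,r] to [q,r] − [p,r] + [p,q]. For instance
  ∂FGL = GL − FL + FG,
  ∂EGL = GL − EL + EG.
This gives a 24×16 integer matrix of rank 15; reducing to Smith normal form yields diagonal entries (1,1,1,1,1,1,1,1,1,1,1,1,1,1,1).

Computing H_k = (kernel of ∂_k) / (image of ∂_{k+1}):

  H_2: rank ker ∂_2 − rank ∂_3 = (16 − 15) − 0 = 1, and there is no ∂_3, so H_2 = Z.

H_2 ≅ Z.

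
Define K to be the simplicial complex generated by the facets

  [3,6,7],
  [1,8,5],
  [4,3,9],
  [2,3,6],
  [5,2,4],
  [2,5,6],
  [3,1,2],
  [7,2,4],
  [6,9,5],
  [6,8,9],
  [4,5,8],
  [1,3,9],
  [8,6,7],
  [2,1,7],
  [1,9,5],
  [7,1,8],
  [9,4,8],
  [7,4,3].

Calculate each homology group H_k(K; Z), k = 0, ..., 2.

K has 9 vertices, 27 edges, 18 triangles.
rank ∂_0 = 0, rank ∂_1 = 8 ⇒ b_0 = 9 − 0 − 8 = 1; all invariant factors of ∂_1 are 1 so no torsion. So H_0 ≅ Z.
rank ∂_1 = 8, rank ∂_2 = 18 ⇒ b_1 = 27 − 8 − 18 = 1; ∂_2 has invariant factor(s) [2] giving torsion. So H_1 ≅ Z × Z/2.
rank ∂_2 = 18, rank ∂_3 = 0 ⇒ b_2 = 18 − 18 − 0 = 0. So H_2 ≅ 0.

H_0 = Z,  H_1 = Z × Z/2,  H_2 = 0.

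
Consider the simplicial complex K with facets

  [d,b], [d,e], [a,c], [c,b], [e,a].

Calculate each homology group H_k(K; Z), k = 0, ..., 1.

H_0 = Z,  H_1 = Z.

Order the vertices as a < b < c < d < e. Listing each simplex with vertices in this order, K has dimension 1 with simplices:

  0-simplices (5): a, b, c, d, e
  1-simplices (5): ac, ae, bc, bd, de

so the chain groups are C_0 ≅ Z^5, C_1 ≅ Z^5.

The boundary map ∂_1: C_1 → C_0 maps an edge to its endpoints' difference, ∂[p,q] = q − p.
This gives a 5×5 integer matrix of rank 4; reducing to Smith normal form yields diagonal entries (1,1,1,1).

Reading off H_k = ker ∂_k / im ∂_{k+1}:

  H_0: rank C_0 − rank ∂_1 = 5 − 4 = 1, and the invariant factors of ∂_1 are all 1, so H_0 ≅ Z.
  H_1: rank ker ∂_1 − rank ∂_2 = (5 − 4) − 0 = 1, and there is no ∂_2, so H_1 ≅ Z.

As a check, the Euler characteristic is 5 − 5 = 0, which agrees with 1 − 1 = 0.
(K is a triangulation of the circle S^1.)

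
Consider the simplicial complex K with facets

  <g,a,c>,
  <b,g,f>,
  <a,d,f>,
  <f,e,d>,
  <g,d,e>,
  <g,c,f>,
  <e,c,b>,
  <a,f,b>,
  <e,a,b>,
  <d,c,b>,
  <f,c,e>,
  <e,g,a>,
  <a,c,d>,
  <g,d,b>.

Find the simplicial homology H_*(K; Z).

Take the total order a < b < c < d < e < f < g on the vertex set. Then K (dimension 2) consists of the simplices:

  0-simplices (7): a, b, c, d, e, f, g
  1-simplices (21): ab, ac, ad, ae, af, ag, bc, bd, be, bf, bg, cd, ce, cf, cg, de, df, dg, ef, eg, fg
  2-simplices (14): abe, abf, acd, acg, adf, aeg, bcd, bce, bdg, bfg, cef, cfg, def, deg

giving chain groups C_0 ≅ Z^7, C_1 ≅ Z^21, C_2 ≅ Z^14.

∂_1: C_1 → C_0 is given by ∂[p,q] = [q] − [p]. For instance
  ∂ef = f − e.
The 7×21 boundary matrix has rank 6 and Smith normal form diag(1,1,1,1,1,1).

Boundary ∂_2: C_2 → C_1 acts by ∂[p,q,r] = [q,r] − [p,r] + [p,q]. For instance
  ∂bfg = fg − bg + bf,
  ∂adf = df − af + ad.
The resulting 21×14 matrix has rank 13, and its Smith normal form has invariant factors (1,1,1,1,1,1,1,1,1,1,1,1,1).

From H_k ≅ ker(∂_k) / im(∂_{k+1}) we obtain:

  H_0: rank C_0 − rank ∂_1 = 7 − 6 = 1, and the invariant factors of ∂_1 are all 1, so H_0 ≅ Z.
  H_1: rank ker ∂_1 − rank ∂_2 = (21 − 6) − 13 = 2, and the invariant factors of ∂_2 are all 1, so H_1 ≅ Z^2.
  H_2: rank ker ∂_2 − rank ∂_3 = (14 − 13) − 0 = 1, and there is no ∂_3, so H_2 ≅ Z.

As a check, the Euler characteristic is 7 − 21 + 14 = 0, which agrees with 1 − 2 + 1 = 0.

H_0 = Z,  H_1 = Z^2,  H_2 = Z.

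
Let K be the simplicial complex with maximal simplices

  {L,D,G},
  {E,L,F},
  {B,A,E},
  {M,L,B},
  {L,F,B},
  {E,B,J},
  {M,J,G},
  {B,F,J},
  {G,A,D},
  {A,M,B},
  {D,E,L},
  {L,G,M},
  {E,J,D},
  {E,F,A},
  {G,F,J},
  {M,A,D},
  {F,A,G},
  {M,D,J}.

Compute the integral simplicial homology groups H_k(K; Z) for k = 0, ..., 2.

H_0 ≅ Z,  H_1 ≅ Z ⊕ Z/2,  H_2 = 0.

Take the total order A < B < D < E < F < G < J < L < M on the vertex set. Then K (dimension 2) consists of the simplices:

  0-simplices (9): A, B, D, E, F, G, J, L, M
  1-simplices (27): AB, AD, AE, AF, AG, AM, BE, BF, BJ, BL, BM, DE, DG, DJ, DL, DM, EF, EJ, EL, FG, FJ, FL, GJ, GL, GM, JM, LM
  2-simplices (18): ABE, ABM, ADG, ADM, AEF, AFG, BEJ, BFJ, BFL, BLM, DEJ, DEL, DGL, DJM, EFL, FGJ, GJM, GLM

so the chain groups are C_0 ≅ Z^9, C_1 ≅ Z^27, C_2 ≅ Z^18.

∂_1: C_1 → C_0 maps an edge to its endpoints' difference, ∂[p,q] = q − p.
The resulting 9×27 matrix has rank 8, and its Smith normal form has invariant factors (1,1,1,1,1,1,1,1).

∂_2: C_2 → C_1 sends each 2-simplex [p,q,r] to [q,r] − [p,r] + [p,q]. For instance
  ∂FGJ = GJ − FJ + FG,
  ∂AFG = FG − AG + AF.
The resulting 27×18 matrix has rank 18, and its Smith normal form has invariant factors (1,1,1,1,1,1,1,1,1,1,1,1,1,1,1,1,1,2).

Now H_k = ker ∂_k / im ∂_{k+1}, so:

  H_0: rank C_0 − rank ∂_1 = 9 − 8 = 1, and the invariant factors of ∂_1 are all 1, so H_0 ≅ Z.
  H_1: rank ker ∂_1 − rank ∂_2 = (27 − 8) − 18 = 1, and ∂_2 has invariant factor 2 > 1, so H_1 ≅ Z ⊕ Z/2.
  H_2: rank ker ∂_2 − rank ∂_3 = (18 − 18) − 0 = 0, and there is no ∂_3, so H_2 ≅ 0.

As a check, the Euler characteristic is 9 − 27 + 18 = 0, which agrees with 1 − 1 + 0 = 0.
(K is a triangulation of the Klein bottle.)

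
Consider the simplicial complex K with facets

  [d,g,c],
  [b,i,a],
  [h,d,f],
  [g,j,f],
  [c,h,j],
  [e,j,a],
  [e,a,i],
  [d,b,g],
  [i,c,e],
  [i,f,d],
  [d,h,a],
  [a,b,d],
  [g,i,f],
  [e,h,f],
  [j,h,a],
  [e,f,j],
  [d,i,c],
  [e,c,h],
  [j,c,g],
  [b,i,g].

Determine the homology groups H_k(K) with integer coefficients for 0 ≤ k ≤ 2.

H_0 = Z,  H_1 = Z ⊕ Z/2Z,  H_2 = 0.

Take the total order a < b < c < d < e < f < g < h < i < j on the vertex set. Then K (dimension 2) consists of the simplices:

  0-simplices (10): a, b, c, d, e, f, g, h, i, j
  1-simplices (30): ab, ad, ae, ah, ai, aj, bd, bg, bi, cd, ce, cg, ch, ci, cj, df, dg, dh, di, ef, eh, ei, ej, fg, fh, fi, fj, gi, gj, hj
  2-simplices (20): abd, abi, adh, aei, aej, ahj, bdg, bgi, cdg, cdi, ceh, cei, cgj, chj, dfh, dfi, efh, efj, fgi, fgj

so the chain groups are C_0 ≅ Z^10, C_1 ≅ Z^30, C_2 ≅ Z^20.

∂_1: C_1 → C_0 maps an edge to its endpoints' difference, ∂[p,q] = q − p.
As a 10×30 matrix over Z this has rank 9, with invariant factors (1,1,1,1,1,1,1,1,1).

The boundary map ∂_2: C_2 → C_1 acts by ∂[p,q,r] = [q,r] − [p,r] + [p,q]. For instance
  ∂ceh = eh − ch + ce,
  ∂abd = bd − ad + ab.
The 30×20 boundary matrix has rank 20 and Smith normal form diag(1,1,1,1,1,1,1,1,1,1,1,1,1,1,1,1,1,1,1,2).

Reading off H_k = ker ∂_k / im ∂_{k+1}:

  H_0: rank C_0 − rank ∂_1 = 10 − 9 = 1, and the invariant factors of ∂_1 are all 1, so H_0 = Z.
  H_1: rank ker ∂_1 − rank ∂_2 = (30 − 9) − 20 = 1, and ∂_2 has invariant factor 2 > 1, so H_1 = Z ⊕ Z/2Z.
  H_2: rank ker ∂_2 − rank ∂_3 = (20 − 20) − 0 = 0, and there is no ∂_3, so H_2 = 0.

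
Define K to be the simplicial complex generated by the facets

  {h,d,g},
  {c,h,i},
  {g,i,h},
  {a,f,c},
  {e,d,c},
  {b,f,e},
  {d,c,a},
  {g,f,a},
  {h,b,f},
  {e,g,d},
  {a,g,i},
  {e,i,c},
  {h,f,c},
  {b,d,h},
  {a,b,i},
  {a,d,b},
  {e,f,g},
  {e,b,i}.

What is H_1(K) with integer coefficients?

We work with the vertex ordering a < b < c < d < e < f < g < h < i. The simplices of K, each written with vertices in increasing order, are:

  0-simplices (9): a, b, c, d, e, f, g, h, i
  1-simplices (27): ab, ac, ad, af, ag, ai, bd, be, bf, bh, bi, cd, ce, cf, ch, ci, de, dg, dh, ef, eg, ei, fg, fh, gh, gi, hi
  2-simplices (18): abd, abi, acd, acf, afg, agi, bdh, bef, bei, bfh, cde, cei, cfh, chi, deg, dgh, efg, ghi

giving chain groups C_0 ≅ Z^9, C_1 ≅ Z^27, C_2 ≅ Z^18.

Boundary ∂_1: C_1 → C_0 is given by ∂[p,q] = [q] − [p]. For instance
  ∂bi = i − b.
As a 9×27 matrix over Z this has rank 8, with invariant factors (1,1,1,1,1,1,1,1).

The boundary map ∂_2: C_2 → C_1 sends each 2-simplex [p,q,r] to [q,r] − [p,r] + [p,q]. For instance
  ∂cfh = fh − ch + cf,
  ∂bfh = fh − bh + bf.
The 27×18 boundary matrix has rank 17 and Smith normal form diag(1,1,1,1,1,1,1,1,1,1,1,1,1,1,1,1,1).

Now H_k = ker ∂_k / im ∂_{k+1}, so:

  H_1: rank ker ∂_1 − rank ∂_2 = (27 − 8) − 17 = 2, and the invariant factors of ∂_2 are all 1, so H_1 ≅ Z^2.

H_1 = Z^2.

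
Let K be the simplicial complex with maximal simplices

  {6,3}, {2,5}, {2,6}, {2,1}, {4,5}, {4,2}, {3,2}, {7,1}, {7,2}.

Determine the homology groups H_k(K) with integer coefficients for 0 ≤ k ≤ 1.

H_0 ≅ Z,  H_1 ≅ Z^3.

Fix the vertex order 1 < 2 < 3 < 4 < 5 < 6 < 7 and write every simplex with vertices in increasing order. Then dim K = 1 and the simplices of K are:

  0-simplices (7): [1], [2], [3], [4], [5], [6], [7]
  1-simplices (9): [1,2], [1,7], [2,3], [2,4], [2,5], [2,6], [2,7], [3,6], [4,5]

so the chain groups are C_0 ≅ Z^7, C_1 ≅ Z^9.

The boundary map ∂_1: C_1 → C_0 sends each edge [p,q] (with p < q) to q − p. For instance
  ∂[1,2] = [2] − [1].
This gives a 7×9 integer matrix of rank 6; reducing to Smith normal form yields diagonal entries (1,1,1,1,1,1).

Now H_k = ker ∂_k / im ∂_{k+1}, so:

  H_0: rank C_0 − rank ∂_1 = 7 − 6 = 1, and the invariant factors of ∂_1 are all 1, so H_0 ≅ Z.
  H_1: rank ker ∂_1 − rank ∂_2 = (9 − 6) − 0 = 3, and there is no ∂_2, so H_1 ≅ Z^3.

(K is a triangulation of a wedge of 3 circles.)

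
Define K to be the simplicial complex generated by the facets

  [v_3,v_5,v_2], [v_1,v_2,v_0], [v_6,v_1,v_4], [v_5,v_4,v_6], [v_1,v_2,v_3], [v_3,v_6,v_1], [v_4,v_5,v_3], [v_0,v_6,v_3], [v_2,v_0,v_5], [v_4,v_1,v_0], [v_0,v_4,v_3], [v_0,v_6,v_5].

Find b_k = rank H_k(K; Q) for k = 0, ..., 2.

b_0 = 1, b_1 = 0, b_2 = 0.

Fix the vertex order v_0 < v_1 < v_2 < v_3 < v_4 < v_5 < v_6 and write every simplex with vertices in increasing order. Then dim K = 2 and the simplices of K are:

  0-simplices (7): [v_0], [v_1], [v_2], [v_3], [v_4], [v_5], [v_6]
  1-simplices (18): (18 of them)
  2-simplices (12): (12 of them)

giving chain groups C_0 ≅ Z^7, C_1 ≅ Z^18, C_2 ≅ Z^12.

The boundary map ∂_1: C_1 → C_0 is given by ∂[p,q] = [q] − [p]. For instance
  ∂[v_4,v_6] = [v_6] − [v_4].
As a 7×18 matrix over Z this has rank 6, with invariant factors (1,1,1,1,1,1).

The boundary map ∂_2: C_2 → C_1 maps a triangle to the signed sum of its edges. For instance
  ∂[v_3,v_4,v_5] = [v_4,v_5] − [v_3,v_5] + [v_3,v_4],
  ∂[v_0,v_3,v_4] = [v_3,v_4] − [v_0,v_4] + [v_0,v_3].
The 18×12 boundary matrix has rank 12 and Smith normal form diag(1,1,1,1,1,1,1,1,1,1,1,2).

Now H_k = ker ∂_k / im ∂_{k+1}, so:

  H_0: rank C_0 − rank ∂_1 = 7 − 6 = 1, and the invariant factors of ∂_1 are all 1, so H_0 = Z.
  H_1: rank ker ∂_1 − rank ∂_2 = (18 − 6) − 12 = 0, and ∂_2 has invariant factor 2 > 1, so H_1 = Z/2.
  H_2: rank ker ∂_2 − rank ∂_3 = (12 − 12) − 0 = 0, and there is no ∂_3, so H_2 = 0.

Hence the Betti numbers are b_0 = 1, b_1 = 0, b_2 = 0.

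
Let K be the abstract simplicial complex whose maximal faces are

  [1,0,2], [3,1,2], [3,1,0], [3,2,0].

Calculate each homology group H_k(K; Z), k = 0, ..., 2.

We work with the vertex ordering 0 < 1 < 2 < 3. The simplices of K, each written with vertices in increasing order, are:

  0-simplices (4): [0], [1], [2], [3]
  1-simplices (6): [0,1], [0,2], [0,3], [1,2], [1,3], [2,3]
  2-simplices (4): [0,1,2], [0,1,3], [0,2,3], [1,2,3]

so the chain groups are C_0 ≅ Z^4, C_1 ≅ Z^6, C_2 ≅ Z^4.

∂_1: C_1 → C_0 sends each edge [p,q] (with p < q) to q − p. For instance
  ∂[1,2] = [2] − [1].
As a 4×6 matrix over Z this has rank 3, with invariant factors (1,1,1).

Boundary ∂_2: C_2 → C_1 sends each 2-simplex [p,q,r] to [q,r] − [p,r] + [p,q]. For instance
  ∂[1,2,3] = [2,3] − [1,3] + [1,2],
  ∂[0,1,2] = [1,2] − [0,2] + [0,1].
This gives a 6×4 integer matrix of rank 3; reducing to Smith normal form yields diagonal entries (1,1,1).

Computing H_k = (kernel of ∂_k) / (image of ∂_{k+1}):

  H_0: rank C_0 − rank ∂_1 = 4 − 3 = 1, and the invariant factors of ∂_1 are all 1, so H_0 = Z.
  H_1: rank ker ∂_1 − rank ∂_2 = (6 − 3) − 3 = 0, and the invariant factors of ∂_2 are all 1, so H_1 = 0.
  H_2: rank ker ∂_2 − rank ∂_3 = (4 − 3) − 0 = 1, and there is no ∂_3, so H_2 = Z.

As a check, the Euler characteristic is 4 − 6 + 4 = 2, which agrees with 1 − 0 + 1 = 2.

H_0 = Z,  H_1 = 0,  H_2 = Z.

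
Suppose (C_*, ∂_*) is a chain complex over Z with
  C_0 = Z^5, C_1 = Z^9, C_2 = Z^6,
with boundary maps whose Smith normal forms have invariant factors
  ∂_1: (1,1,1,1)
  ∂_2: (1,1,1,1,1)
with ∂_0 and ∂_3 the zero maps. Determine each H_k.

H_0: b_0 = 5 − 0 − 4 = 1; torsion from ∂_1 factors > 1: none. So H_0 ≅ Z.
H_1: b_1 = 9 − 4 − 5 = 0; torsion from ∂_2 factors > 1: none. So H_1 ≅ 0.
H_2: b_2 = 6 − 5 − 0 = 1; torsion from ∂_3 factors > 1: none. So H_2 ≅ Z.

H_0 ≅ Z,  H_1 = 0,  H_2 ≅ Z.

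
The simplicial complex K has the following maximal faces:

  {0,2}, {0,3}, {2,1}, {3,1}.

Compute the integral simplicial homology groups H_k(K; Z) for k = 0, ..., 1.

H_0 ≅ Z,  H_1 ≅ Z.

K has 4 vertices, 4 edges.
rank ∂_0 = 0, rank ∂_1 = 3 ⇒ b_0 = 4 − 0 − 3 = 1; all invariant factors of ∂_1 are 1 so no torsion. So H_0 = Z.
rank ∂_1 = 3, rank ∂_2 = 0 ⇒ b_1 = 4 − 3 − 0 = 1. So H_1 = Z.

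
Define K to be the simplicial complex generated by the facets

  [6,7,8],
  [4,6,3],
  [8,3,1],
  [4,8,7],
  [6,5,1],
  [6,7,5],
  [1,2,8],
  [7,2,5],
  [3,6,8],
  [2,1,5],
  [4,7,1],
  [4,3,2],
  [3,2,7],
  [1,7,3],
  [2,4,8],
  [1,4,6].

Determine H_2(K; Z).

H_2 = Z.

We work with the vertex ordering 1 < 2 < 3 < 4 < 5 < 6 < 7 < 8. The simplices of K, each written with vertices in increasing order, are:

  0-simplices (8): [1], [2], [3], [4], [5], [6], [7], [8]
  1-simplices (24): (24 of them)
  2-simplices (16): [1,2,5], [1,2,8], [1,3,7], [1,3,8], [1,4,6], [1,4,7], [1,5,6], [2,3,4], [2,3,7], [2,4,8], [2,5,7], [3,4,6], [3,6,8], [4,7,8], [5,6,7], [6,7,8]

giving chain groups C_0 ≅ Z^8, C_1 ≅ Z^24, C_2 ≅ Z^16.

The boundary map ∂_1: C_1 → C_0 is given by ∂[p,q] = [q] − [p].
This gives a 8×24 integer matrix of rank 7; reducing to Smith normal form yields diagonal entries (1,1,1,1,1,1,1).

The boundary map ∂_2: C_2 → C_1 sends each 2-simplex [p,q,r] to [q,r] − [p,r] + [p,q]. For instance
  ∂[1,4,6] = [4,6] − [1,6] + [1,4],
  ∂[1,4,7] = [4,7] − [1,7] + [1,4].
The 24×16 boundary matrix has rank 15 and Smith normal form diag(1,1,1,1,1,1,1,1,1,1,1,1,1,1,1).

Now H_k = ker ∂_k / im ∂_{k+1}, so:

  H_2: rank ker ∂_2 − rank ∂_3 = (16 − 15) − 0 = 1, and there is no ∂_3, so H_2 ≅ Z.

(K is a triangulation of the torus T^2.)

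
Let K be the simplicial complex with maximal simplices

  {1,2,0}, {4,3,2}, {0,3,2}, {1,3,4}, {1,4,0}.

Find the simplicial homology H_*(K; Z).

We work with the vertex ordering 0 < 1 < 2 < 3 < 4. The simplices of K, each written with vertices in increasing order, are:

  0-simplices (5): [0], [1], [2], [3], [4]
  1-simplices (10): [0,1], [0,2], [0,3], [0,4], [1,2], [1,3], [1,4], [2,3], [2,4], [3,4]
  2-simplices (5): [0,1,2], [0,1,4], [0,2,3], [1,3,4], [2,3,4]

so the chain groups are C_0 ≅ Z^5, C_1 ≅ Z^10, C_2 ≅ Z^5.

Boundary ∂_1: C_1 → C_0 sends each edge [p,q] (with p < q) to q − p. For instance
  ∂[0,1] = [1] − [0].
As a 5×10 matrix over Z this has rank 4, with invariant factors (1,1,1,1).

∂_2: C_2 → C_1 maps a triangle to the signed sum of its edges. For instance
  ∂[1,3,4] = [3,4] − [1,4] + [1,3],
  ∂[0,2,3] = [2,3] − [0,3] + [0,2].
The 10×5 boundary matrix has rank 5 and Smith normal form diag(1,1,1,1,1).

Computing H_k = (kernel of ∂_k) / (image of ∂_{k+1}):

  H_0: rank C_0 − rank ∂_1 = 5 − 4 = 1, and the invariant factors of ∂_1 are all 1, so H_0 ≅ Z.
  H_1: rank ker ∂_1 − rank ∂_2 = (10 − 4) − 5 = 1, and the invariant factors of ∂_2 are all 1, so H_1 ≅ Z.
  H_2: rank ker ∂_2 − rank ∂_3 = (5 − 5) − 0 = 0, and there is no ∂_3, so H_2 ≅ 0.

As a check, the Euler characteristic is 5 − 10 + 5 = 0, which agrees with 1 − 1 + 0 = 0.

H_0 ≅ Z,  H_1 ≅ Z,  H_2 = 0.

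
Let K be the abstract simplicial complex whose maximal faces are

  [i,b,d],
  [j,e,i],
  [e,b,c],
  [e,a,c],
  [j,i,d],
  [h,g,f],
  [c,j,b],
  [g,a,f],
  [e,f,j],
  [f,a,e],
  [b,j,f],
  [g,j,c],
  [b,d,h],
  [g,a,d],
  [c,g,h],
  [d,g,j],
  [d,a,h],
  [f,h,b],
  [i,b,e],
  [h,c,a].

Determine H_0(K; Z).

We work with the vertex ordering a < b < c < d < e < f < g < h < i < j. The simplices of K, each written with vertices in increasing order, are:

  0-simplices (10): a, b, c, d, e, f, g, h, i, j
  1-simplices (30): ac, ad, ae, af, ag, ah, bc, bd, be, bf, bh, bi, bj, ce, cg, ch, cj, dg, dh, di, dj, ef, ei, ej, fg, fh, fj, gh, gj, ij
  2-simplices (20): ace, ach, adg, adh, aef, afg, bce, bcj, bdh, bdi, bei, bfh, bfj, cgh, cgj, dgj, dij, efj, eij, fgh

so the chain groups are C_0 ≅ Z^10, C_1 ≅ Z^30, C_2 ≅ Z^20.

The boundary map ∂_1: C_1 → C_0 is given by ∂[p,q] = [q] − [p].
This gives a 10×30 integer matrix of rank 9; reducing to Smith normal form yields diagonal entries (1,1,1,1,1,1,1,1,1).

∂_2: C_2 → C_1 acts by ∂[p,q,r] = [q,r] − [p,r] + [p,q]. For instance
  ∂bdi = di − bi + bd,
  ∂bce = ce − be + bc.
The resulting 30×20 matrix has rank 20, and its Smith normal form has invariant factors (1,1,1,1,1,1,1,1,1,1,1,1,1,1,1,1,1,1,1,2).

Computing H_k = (kernel of ∂_k) / (image of ∂_{k+1}):

  H_0: rank C_0 − rank ∂_1 = 10 − 9 = 1, and the invariant factors of ∂_1 are all 1, so H_0 = Z.

(K is a triangulation of the Klein bottle.)

H_0 = Z.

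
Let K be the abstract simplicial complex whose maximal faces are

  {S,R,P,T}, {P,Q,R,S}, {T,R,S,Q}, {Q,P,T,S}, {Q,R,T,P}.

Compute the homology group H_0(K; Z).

H_0 ≅ Z.

Order the vertices as P < Q < R < S < T. Listing each simplex with vertices in this order, K has dimension 3 with simplices:

  0-simplices (5): P, Q, R, S, T
  1-simplices (10): PQ, PR, PS, PT, QR, QS, QT, RS, RT, ST
  2-simplices (10): PQR, PQS, PQT, PRS, PRT, PST, QRS, QRT, QST, RST
  3-simplices (5): PQRS, PQRT, PQST, PRST, QRST

giving chain groups C_0 ≅ Z^5, C_1 ≅ Z^10, C_2 ≅ Z^10, C_3 ≅ Z^5.

Boundary ∂_1: C_1 → C_0 maps an edge to its endpoints' difference, ∂[p,q] = q − p.
The 5×10 boundary matrix has rank 4 and Smith normal form diag(1,1,1,1).

∂_2: C_2 → C_1 sends each 2-simplex [p,q,r] to [q,r] − [p,r] + [p,q]. For instance
  ∂PRT = RT − PT + PR,
  ∂PQR = QR − PR + PQ.
As a 10×10 matrix over Z this has rank 6, with invariant factors (1,1,1,1,1,1).

The boundary map ∂_3: C_3 → C_2 sends each 3-simplex σ to the alternating sum Σ_i (−1)^i (σ with its i-th vertex removed). For instance
  ∂PQST = QST − PST + PQT − PQS,
  ∂QRST = RST − QST + QRT − QRS.
As a 10×5 matrix over Z this has rank 4, with invariant factors (1,1,1,1).

Now H_k = ker ∂_k / im ∂_{k+1}, so:

  H_0: rank C_0 − rank ∂_1 = 5 − 4 = 1, and the invariant factors of ∂_1 are all 1, so H_0 = Z.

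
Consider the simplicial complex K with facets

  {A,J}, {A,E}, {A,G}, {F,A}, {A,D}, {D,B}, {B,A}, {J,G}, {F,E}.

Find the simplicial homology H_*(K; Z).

Order the vertices as A < B < D < E < F < G < J. Listing each simplex with vertices in this order, K has dimension 1 with simplices:

  0-simplices (7): A, B, D, E, F, G, J
  1-simplices (9): AB, AD, AE, AF, AG, AJ, BD, EF, GJ

Hence C_0 ≅ Z^7, C_1 ≅ Z^9.

Boundary ∂_1: C_1 → C_0 maps an edge to its endpoints' difference, ∂[p,q] = q − p. For instance
  ∂GJ = J − G.
As a 7×9 matrix over Z this has rank 6, with invariant factors (1,1,1,1,1,1).

Now H_k = ker ∂_k / im ∂_{k+1}, so:

  H_0: rank C_0 − rank ∂_1 = 7 − 6 = 1, and the invariant factors of ∂_1 are all 1, so H_0 = Z.
  H_1: rank ker ∂_1 − rank ∂_2 = (9 − 6) − 0 = 3, and there is no ∂_2, so H_1 = Z^3.

H_0 = Z,  H_1 = Z^3.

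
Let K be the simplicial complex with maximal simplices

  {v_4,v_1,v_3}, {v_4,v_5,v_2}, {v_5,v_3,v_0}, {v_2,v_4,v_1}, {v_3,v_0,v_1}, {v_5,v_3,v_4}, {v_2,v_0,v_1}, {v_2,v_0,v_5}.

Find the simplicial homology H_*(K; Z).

K has 6 vertices, 12 edges, 8 triangles.
rank ∂_0 = 0, rank ∂_1 = 5 ⇒ b_0 = 6 − 0 − 5 = 1; all invariant factors of ∂_1 are 1 so no torsion. So H_0 = Z.
rank ∂_1 = 5, rank ∂_2 = 7 ⇒ b_1 = 12 − 5 − 7 = 0; all invariant factors of ∂_2 are 1 so no torsion. So H_1 = 0.
rank ∂_2 = 7, rank ∂_3 = 0 ⇒ b_2 = 8 − 7 − 0 = 1. So H_2 = Z.

H_0 = Z,  H_1 = 0,  H_2 = Z.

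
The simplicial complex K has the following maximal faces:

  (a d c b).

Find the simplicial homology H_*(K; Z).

We work with the vertex ordering a < b < c < d. The simplices of K, each written with vertices in increasing order, are:

  0-simplices (4): a, b, c, d
  1-simplices (6): ab, ac, ad, bc, bd, cd
  2-simplices (4): abc, abd, acd, bcd
  3-simplices (1): abcd

Hence C_0 ≅ Z^4, C_1 ≅ Z^6, C_2 ≅ Z^4, C_3 ≅ Z^1.

Boundary ∂_1: C_1 → C_0 is given by ∂[p,q] = [q] − [p]. For instance
  ∂ab = b − a.
This gives a 4×6 integer matrix of rank 3; reducing to Smith normal form yields diagonal entries (1,1,1).

The boundary map ∂_2: C_2 → C_1 sends each 2-simplex [p,q,r] to [q,r] − [p,r] + [p,q]. For instance
  ∂abd = bd − ad + ab,
  ∂abc = bc − ac + ab.
This gives a 6×4 integer matrix of rank 3; reducing to Smith normal form yields diagonal entries (1,1,1).

∂_3: C_3 → C_2 sends each 3-simplex σ to the alternating sum Σ_i (−1)^i (σ with its i-th vertex removed). For instance
  ∂abcd = bcd − acd + abd − abc.
The resulting 4×1 matrix has rank 1, and its Smith normal form has invariant factors (1).

Computing H_k = (kernel of ∂_k) / (image of ∂_{k+1}):

  H_0: rank C_0 − rank ∂_1 = 4 − 3 = 1, and the invariant factors of ∂_1 are all 1, so H_0 ≅ Z.
  H_1: rank ker ∂_1 − rank ∂_2 = (6 − 3) − 3 = 0, and the invariant factors of ∂_2 are all 1, so H_1 ≅ 0.
  H_2: rank ker ∂_2 − rank ∂_3 = (4 − 3) − 1 = 0, and the invariant factors of ∂_3 are all 1, so H_2 ≅ 0.
  H_3: rank ker ∂_3 − rank ∂_4 = (1 − 1) − 0 = 0, and there is no ∂_4, so H_3 ≅ 0.

H_0 = Z,  H_1 = 0,  H_2 = 0,  H_3 = 0.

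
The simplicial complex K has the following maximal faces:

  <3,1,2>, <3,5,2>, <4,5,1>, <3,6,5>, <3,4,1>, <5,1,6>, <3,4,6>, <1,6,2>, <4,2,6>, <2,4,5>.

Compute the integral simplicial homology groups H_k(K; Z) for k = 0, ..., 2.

H_0 = Z,  H_1 = Z/2,  H_2 = 0.

Order the vertices as 1 < 2 < 3 < 4 < 5 < 6. Listing each simplex with vertices in this order, K has dimension 2 with simplices:

  0-simplices (6): [1], [2], [3], [4], [5], [6]
  1-simplices (15): [1,2], [1,3], [1,4], [1,5], [1,6], [2,3], [2,4], [2,5], [2,6], [3,4], [3,5], [3,6], [4,5], [4,6], [5,6]
  2-simplices (10): [1,2,3], [1,2,6], [1,3,4], [1,4,5], [1,5,6], [2,3,5], [2,4,5], [2,4,6], [3,4,6], [3,5,6]

giving chain groups C_0 ≅ Z^6, C_1 ≅ Z^15, C_2 ≅ Z^10.

The boundary map ∂_1: C_1 → C_0 maps an edge to its endpoints' difference, ∂[p,q] = q − p. For instance
  ∂[1,2] = [2] − [1].
As a 6×15 matrix over Z this has rank 5, with invariant factors (1,1,1,1,1).

Boundary ∂_2: C_2 → C_1 sends each 2-simplex [p,q,r] to [q,r] − [p,r] + [p,q]. For instance
  ∂[2,3,5] = [3,5] − [2,5] + [2,3],
  ∂[3,5,6] = [5,6] − [3,6] + [3,5].
As a 15×10 matrix over Z this has rank 10, with invariant factors (1,1,1,1,1,1,1,1,1,2).

Computing H_k = (kernel of ∂_k) / (image of ∂_{k+1}):

  H_0: rank C_0 − rank ∂_1 = 6 − 5 = 1, and the invariant factors of ∂_1 are all 1, so H_0 ≅ Z.
  H_1: rank ker ∂_1 − rank ∂_2 = (15 − 5) − 10 = 0, and ∂_2 has invariant factor 2 > 1, so H_1 ≅ Z/2.
  H_2: rank ker ∂_2 − rank ∂_3 = (10 − 10) − 0 = 0, and there is no ∂_3, so H_2 ≅ 0.

As a check, the Euler characteristic is 6 − 15 + 10 = 1, which agrees with 1 − 0 + 0 = 1.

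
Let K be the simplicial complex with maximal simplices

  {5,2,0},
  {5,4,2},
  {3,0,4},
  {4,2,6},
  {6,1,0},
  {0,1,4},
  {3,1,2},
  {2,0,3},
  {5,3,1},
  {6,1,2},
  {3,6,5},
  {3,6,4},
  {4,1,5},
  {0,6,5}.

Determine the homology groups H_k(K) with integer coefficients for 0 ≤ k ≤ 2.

Fix the vertex order 0 < 1 < 2 < 3 < 4 < 5 < 6 and write every simplex with vertices in increasing order. Then dim K = 2 and the simplices of K are:

  0-simplices (7): [0], [1], [2], [3], [4], [5], [6]
  1-simplices (21): [0,1], [0,2], [0,3], [0,4], [0,5], [0,6], [1,2], [1,3], [1,4], [1,5], [1,6], [2,3], [2,4], [2,5], [2,6], [3,4], [3,5], [3,6], [4,5], [4,6], [5,6]
  2-simplices (14): [0,1,4], [0,1,6], [0,2,3], [0,2,5], [0,3,4], [0,5,6], [1,2,3], [1,2,6], [1,3,5], [1,4,5], [2,4,5], [2,4,6], [3,4,6], [3,5,6]

Hence C_0 ≅ Z^7, C_1 ≅ Z^21, C_2 ≅ Z^14.

∂_1: C_1 → C_0 maps an edge to its endpoints' difference, ∂[p,q] = q − p.
The resulting 7×21 matrix has rank 6, and its Smith normal form has invariant factors (1,1,1,1,1,1).

Boundary ∂_2: C_2 → C_1 maps a triangle to the signed sum of its edges. For instance
  ∂[1,3,5] = [3,5] − [1,5] + [1,3],
  ∂[0,3,4] = [3,4] − [0,4] + [0,3].
The 21×14 boundary matrix has rank 13 and Smith normal form diag(1,1,1,1,1,1,1,1,1,1,1,1,1).

From H_k ≅ ker(∂_k) / im(∂_{k+1}) we obtain:

  H_0: rank C_0 − rank ∂_1 = 7 − 6 = 1, and the invariant factors of ∂_1 are all 1, so H_0 ≅ Z.
  H_1: rank ker ∂_1 − rank ∂_2 = (21 − 6) − 13 = 2, and the invariant factors of ∂_2 are all 1, so H_1 ≅ Z^2.
  H_2: rank ker ∂_2 − rank ∂_3 = (14 − 13) − 0 = 1, and there is no ∂_3, so H_2 ≅ Z.

H_0 = Z,  H_1 = Z^2,  H_2 = Z.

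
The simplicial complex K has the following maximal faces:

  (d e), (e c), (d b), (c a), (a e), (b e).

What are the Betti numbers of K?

b_0 = 1, b_1 = 2.

Order the vertices as a < b < c < d < e. Listing each simplex with vertices in this order, K has dimension 1 with simplices:

  0-simplices (5): a, b, c, d, e
  1-simplices (6): ac, ae, bd, be, ce, de

so the chain groups are C_0 ≅ Z^5, C_1 ≅ Z^6.

∂_1: C_1 → C_0 is given by ∂[p,q] = [q] − [p]. For instance
  ∂de = e − d.
This gives a 5×6 integer matrix of rank 4; reducing to Smith normal form yields diagonal entries (1,1,1,1).

Reading off H_k = ker ∂_k / im ∂_{k+1}:

  H_0: rank C_0 − rank ∂_1 = 5 − 4 = 1, and the invariant factors of ∂_1 are all 1, so H_0 ≅ Z.
  H_1: rank ker ∂_1 − rank ∂_2 = (6 − 4) − 0 = 2, and there is no ∂_2, so H_1 ≅ Z^2.

As a check, the Euler characteristic is 5 − 6 = -1, which agrees with 1 − 2 = -1.
(K is a triangulation of a wedge of 2 circles.)

Hence the Betti numbers are b_0 = 1, b_1 = 2.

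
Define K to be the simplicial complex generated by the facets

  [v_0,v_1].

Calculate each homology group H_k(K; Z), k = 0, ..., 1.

Order the vertices as v_0 < v_1. Listing each simplex with vertices in this order, K has dimension 1 with simplices:

  0-simplices (2): [v_0], [v_1]
  1-simplices (1): [v_0,v_1]

Hence C_0 ≅ Z^2, C_1 ≅ Z^1.

The boundary map ∂_1: C_1 → C_0 sends each edge [p,q] (with p < q) to q − p.
This gives a 2×1 integer matrix of rank 1; reducing to Smith normal form yields diagonal entries (1).

Now H_k = ker ∂_k / im ∂_{k+1}, so:

  H_0: rank C_0 − rank ∂_1 = 2 − 1 = 1, and the invariant factors of ∂_1 are all 1, so H_0 ≅ Z.
  H_1: rank ker ∂_1 − rank ∂_2 = (1 − 1) − 0 = 0, and there is no ∂_2, so H_1 ≅ 0.

(K is a triangulation of the 1-simplex.)

H_0 ≅ Z,  H_1 = 0.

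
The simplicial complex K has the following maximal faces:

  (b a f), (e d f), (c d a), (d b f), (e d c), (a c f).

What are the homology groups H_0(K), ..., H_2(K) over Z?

Order the vertices as a < b < c < d < e < f. Listing each simplex with vertices in this order, K has dimension 2 with simplices:

  0-simplices (6): a, b, c, d, e, f
  1-simplices (12): ab, ac, ad, af, bd, bf, cd, ce, cf, de, df, ef
  2-simplices (6): abf, acd, acf, bdf, cde, def

giving chain groups C_0 ≅ Z^6, C_1 ≅ Z^12, C_2 ≅ Z^6.

Boundary ∂_1: C_1 → C_0 maps an edge to its endpoints' difference, ∂[p,q] = q − p. For instance
  ∂ad = d − a.
As a 6×12 matrix over Z this has rank 5, with invariant factors (1,1,1,1,1).

∂_2: C_2 → C_1 sends each 2-simplex [p,q,r] to [q,r] − [p,r] + [p,q]. For instance
  ∂acd = cd − ad + ac,
  ∂bdf = df − bf + bd.
As a 12×6 matrix over Z this has rank 6, with invariant factors (1,1,1,1,1,1).

Reading off H_k = ker ∂_k / im ∂_{k+1}:

  H_0: rank C_0 − rank ∂_1 = 6 − 5 = 1, and the invariant factors of ∂_1 are all 1, so H_0 ≅ Z.
  H_1: rank ker ∂_1 − rank ∂_2 = (12 − 5) − 6 = 1, and the invariant factors of ∂_2 are all 1, so H_1 ≅ Z.
  H_2: rank ker ∂_2 − rank ∂_3 = (6 − 6) − 0 = 0, and there is no ∂_3, so H_2 ≅ 0.

(K is a triangulation of the cylinder S^1 x I.)

H_0 = Z,  H_1 = Z,  H_2 = 0.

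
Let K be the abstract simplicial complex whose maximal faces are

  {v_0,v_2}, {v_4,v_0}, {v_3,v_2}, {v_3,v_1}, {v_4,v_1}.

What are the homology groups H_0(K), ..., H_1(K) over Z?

H_0 ≅ Z,  H_1 ≅ Z.

Take the total order v_0 < v_1 < v_2 < v_3 < v_4 on the vertex set. Then K (dimension 1) consists of the simplices:

  0-simplices (5): [v_0], [v_1], [v_2], [v_3], [v_4]
  1-simplices (5): [v_0,v_2], [v_0,v_4], [v_1,v_3], [v_1,v_4], [v_2,v_3]

so the chain groups are C_0 ≅ Z^5, C_1 ≅ Z^5.

The boundary map ∂_1: C_1 → C_0 maps an edge to its endpoints' difference, ∂[p,q] = q − p. For instance
  ∂[v_2,v_3] = [v_3] − [v_2].
As a 5×5 matrix over Z this has rank 4, with invariant factors (1,1,1,1).

From H_k ≅ ker(∂_k) / im(∂_{k+1}) we obtain:

  H_0: rank C_0 − rank ∂_1 = 5 − 4 = 1, and the invariant factors of ∂_1 are all 1, so H_0 = Z.
  H_1: rank ker ∂_1 − rank ∂_2 = (5 − 4) − 0 = 1, and there is no ∂_2, so H_1 = Z.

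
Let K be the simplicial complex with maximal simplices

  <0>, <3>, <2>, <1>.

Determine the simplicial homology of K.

H_0 ≅ Z^4.

Take the total order 0 < 1 < 2 < 3 on the vertex set. Then K (dimension 0) consists of the simplices:

  0-simplices (4): [0], [1], [2], [3]

Hence C_0 ≅ Z^4.

Computing H_k = (kernel of ∂_k) / (image of ∂_{k+1}):

  H_0: rank C_0 − rank ∂_1 = 4 − 0 = 4, and there is no ∂_1, so H_0 ≅ Z^4.

(K is a triangulation of a set of 4 points.)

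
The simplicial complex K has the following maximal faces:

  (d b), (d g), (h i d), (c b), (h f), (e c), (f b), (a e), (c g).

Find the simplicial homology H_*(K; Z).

Take the total order a < b < c < d < e < f < g < h < i on the vertex set. Then K (dimension 2) consists of the simplices:

  0-simplices (9): a, b, c, d, e, f, g, h, i
  1-simplices (11): ae, bc, bd, bf, ce, cg, dg, dh, di, fh, hi
  2-simplices (1): dhi

giving chain groups C_0 ≅ Z^9, C_1 ≅ Z^11, C_2 ≅ Z^1.

The boundary map ∂_1: C_1 → C_0 maps an edge to its endpoints' difference, ∂[p,q] = q − p. For instance
  ∂ce = e − c.
This gives a 9×11 integer matrix of rank 8; reducing to Smith normal form yields diagonal entries (1,1,1,1,1,1,1,1).

∂_2: C_2 → C_1 maps a triangle to the signed sum of its edges. For instance
  ∂dhi = hi − di + dh.
This gives a 11×1 integer matrix of rank 1; reducing to Smith normal form yields diagonal entries (1).

Computing H_k = (kernel of ∂_k) / (image of ∂_{k+1}):

  H_0: rank C_0 − rank ∂_1 = 9 − 8 = 1, and the invariant factors of ∂_1 are all 1, so H_0 = Z.
  H_1: rank ker ∂_1 − rank ∂_2 = (11 − 8) − 1 = 2, and the invariant factors of ∂_2 are all 1, so H_1 = Z^2.
  H_2: rank ker ∂_2 − rank ∂_3 = (1 − 1) − 0 = 0, and there is no ∂_3, so H_2 = 0.

As a check, the Euler characteristic is 9 − 11 + 1 = -1, which agrees with 1 − 2 + 0 = -1.

H_0 = Z,  H_1 = Z^2,  H_2 = 0.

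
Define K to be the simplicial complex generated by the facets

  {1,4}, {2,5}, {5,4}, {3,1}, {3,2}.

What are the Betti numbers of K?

Fix the vertex order 1 < 2 < 3 < 4 < 5 and write every simplex with vertices in increasing order. Then dim K = 1 and the simplices of K are:

  0-simplices (5): [1], [2], [3], [4], [5]
  1-simplices (5): [1,3], [1,4], [2,3], [2,5], [4,5]

so the chain groups are C_0 ≅ Z^5, C_1 ≅ Z^5.

Boundary ∂_1: C_1 → C_0 is given by ∂[p,q] = [q] − [p]. For instance
  ∂[1,3] = [3] − [1].
As a 5×5 matrix over Z this has rank 4, with invariant factors (1,1,1,1).

Computing H_k = (kernel of ∂_k) / (image of ∂_{k+1}):

  H_0: rank C_0 − rank ∂_1 = 5 − 4 = 1, and the invariant factors of ∂_1 are all 1, so H_0 = Z.
  H_1: rank ker ∂_1 − rank ∂_2 = (5 − 4) − 0 = 1, and there is no ∂_2, so H_1 = Z.

As a check, the Euler characteristic is 5 − 5 = 0, which agrees with 1 − 1 = 0.

Hence the Betti numbers are b_0 = 1, b_1 = 1.

b_0 = 1, b_1 = 1.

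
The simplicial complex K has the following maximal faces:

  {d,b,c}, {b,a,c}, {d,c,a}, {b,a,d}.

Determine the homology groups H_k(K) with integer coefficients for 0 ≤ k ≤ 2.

H_0 = Z,  H_1 = 0,  H_2 = Z.

K has 4 vertices, 6 edges, 4 triangles.
rank ∂_0 = 0, rank ∂_1 = 3 ⇒ b_0 = 4 − 0 − 3 = 1; all invariant factors of ∂_1 are 1 so no torsion. So H_0 ≅ Z.
rank ∂_1 = 3, rank ∂_2 = 3 ⇒ b_1 = 6 − 3 − 3 = 0; all invariant factors of ∂_2 are 1 so no torsion. So H_1 ≅ 0.
rank ∂_2 = 3, rank ∂_3 = 0 ⇒ b_2 = 4 − 3 − 0 = 1. So H_2 ≅ Z.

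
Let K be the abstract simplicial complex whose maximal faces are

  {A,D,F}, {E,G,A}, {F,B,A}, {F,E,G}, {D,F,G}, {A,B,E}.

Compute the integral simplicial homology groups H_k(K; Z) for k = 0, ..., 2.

H_0 = Z,  H_1 = Z,  H_2 = 0.

Take the total order A < B < D < E < F < G on the vertex set. Then K (dimension 2) consists of the simplices:

  0-simplices (6): A, B, D, E, F, G
  1-simplices (12): AB, AD, AE, AF, AG, BE, BF, DF, DG, EF, EG, FG
  2-simplices (6): ABE, ABF, ADF, AEG, DFG, EFG

so the chain groups are C_0 ≅ Z^6, C_1 ≅ Z^12, C_2 ≅ Z^6.

The boundary map ∂_1: C_1 → C_0 maps an edge to its endpoints' difference, ∂[p,q] = q − p.
This gives a 6×12 integer matrix of rank 5; reducing to Smith normal form yields diagonal entries (1,1,1,1,1).

∂_2: C_2 → C_1 maps a triangle to the signed sum of its edges. For instance
  ∂ADF = DF − AF + AD,
  ∂AEG = EG − AG + AE.
The resulting 12×6 matrix has rank 6, and its Smith normal form has invariant factors (1,1,1,1,1,1).

Now H_k = ker ∂_k / im ∂_{k+1}, so:

  H_0: rank C_0 − rank ∂_1 = 6 − 5 = 1, and the invariant factors of ∂_1 are all 1, so H_0 = Z.
  H_1: rank ker ∂_1 − rank ∂_2 = (12 − 5) − 6 = 1, and the invariant factors of ∂_2 are all 1, so H_1 = Z.
  H_2: rank ker ∂_2 − rank ∂_3 = (6 − 6) − 0 = 0, and there is no ∂_3, so H_2 = 0.

As a check, the Euler characteristic is 6 − 12 + 6 = 0, which agrees with 1 − 1 + 0 = 0.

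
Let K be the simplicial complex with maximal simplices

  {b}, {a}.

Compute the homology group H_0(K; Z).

H_0 ≅ Z^2.

Fix the vertex order a < b and write every simplex with vertices in increasing order. Then dim K = 0 and the simplices of K are:

  0-simplices (2): a, b

so the chain groups are C_0 ≅ Z^2.

Now H_k = ker ∂_k / im ∂_{k+1}, so:

  H_0: rank C_0 − rank ∂_1 = 2 − 0 = 2, and there is no ∂_1, so H_0 ≅ Z^2.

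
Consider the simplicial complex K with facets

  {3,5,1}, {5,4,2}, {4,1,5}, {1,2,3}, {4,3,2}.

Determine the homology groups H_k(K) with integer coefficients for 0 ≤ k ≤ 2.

H_0 ≅ Z,  H_1 ≅ Z,  H_2 = 0.

We work with the vertex ordering 1 < 2 < 3 < 4 < 5. The simplices of K, each written with vertices in increasing order, are:

  0-simplices (5): [1], [2], [3], [4], [5]
  1-simplices (10): [1,2], [1,3], [1,4], [1,5], [2,3], [2,4], [2,5], [3,4], [3,5], [4,5]
  2-simplices (5): [1,2,3], [1,3,5], [1,4,5], [2,3,4], [2,4,5]

so the chain groups are C_0 ≅ Z^5, C_1 ≅ Z^10, C_2 ≅ Z^5.

The boundary map ∂_1: C_1 → C_0 is given by ∂[p,q] = [q] − [p]. For instance
  ∂[3,4] = [4] − [3].
The resulting 5×10 matrix has rank 4, and its Smith normal form has invariant factors (1,1,1,1).

∂_2: C_2 → C_1 acts by ∂[p,q,r] = [q,r] − [p,r] + [p,q]. For instance
  ∂[2,4,5] = [4,5] − [2,5] + [2,4],
  ∂[2,3,4] = [3,4] − [2,4] + [2,3].
The 10×5 boundary matrix has rank 5 and Smith normal form diag(1,1,1,1,1).

Computing H_k = (kernel of ∂_k) / (image of ∂_{k+1}):

  H_0: rank C_0 − rank ∂_1 = 5 − 4 = 1, and the invariant factors of ∂_1 are all 1, so H_0 = Z.
  H_1: rank ker ∂_1 − rank ∂_2 = (10 − 4) − 5 = 1, and the invariant factors of ∂_2 are all 1, so H_1 = Z.
  H_2: rank ker ∂_2 − rank ∂_3 = (5 − 5) − 0 = 0, and there is no ∂_3, so H_2 = 0.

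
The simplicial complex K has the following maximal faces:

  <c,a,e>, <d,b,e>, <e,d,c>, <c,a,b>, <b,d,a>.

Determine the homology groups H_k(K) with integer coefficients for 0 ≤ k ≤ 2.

Order the vertices as a < b < c < d < e. Listing each simplex with vertices in this order, K has dimension 2 with simplices:

  0-simplices (5): a, b, c, d, e
  1-simplices (10): ab, ac, ad, ae, bc, bd, be, cd, ce, de
  2-simplices (5): abc, abd, ace, bde, cde

so the chain groups are C_0 ≅ Z^5, C_1 ≅ Z^10, C_2 ≅ Z^5.

∂_1: C_1 → C_0 maps an edge to its endpoints' difference, ∂[p,q] = q − p. For instance
  ∂be = e − b.
This gives a 5×10 integer matrix of rank 4; reducing to Smith normal form yields diagonal entries (1,1,1,1).

∂_2: C_2 → C_1 acts by ∂[p,q,r] = [q,r] − [p,r] + [p,q]. For instance
  ∂abc = bc − ac + ab,
  ∂cde = de − ce + cd.
As a 10×5 matrix over Z this has rank 5, with invariant factors (1,1,1,1,1).

Now H_k = ker ∂_k / im ∂_{k+1}, so:

  H_0: rank C_0 − rank ∂_1 = 5 − 4 = 1, and the invariant factors of ∂_1 are all 1, so H_0 ≅ Z.
  H_1: rank ker ∂_1 − rank ∂_2 = (10 − 4) − 5 = 1, and the invariant factors of ∂_2 are all 1, so H_1 ≅ Z.
  H_2: rank ker ∂_2 − rank ∂_3 = (5 − 5) − 0 = 0, and there is no ∂_3, so H_2 ≅ 0.

H_0 = Z,  H_1 = Z,  H_2 = 0.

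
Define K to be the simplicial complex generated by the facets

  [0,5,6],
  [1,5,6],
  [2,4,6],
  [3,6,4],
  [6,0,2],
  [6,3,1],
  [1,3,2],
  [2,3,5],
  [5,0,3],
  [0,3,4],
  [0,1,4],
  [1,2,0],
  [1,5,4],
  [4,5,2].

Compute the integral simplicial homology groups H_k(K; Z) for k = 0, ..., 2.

H_0 ≅ Z,  H_1 ≅ Z^2,  H_2 ≅ Z.

K has 7 vertices, 21 edges, 14 triangles.
rank ∂_0 = 0, rank ∂_1 = 6 ⇒ b_0 = 7 − 0 − 6 = 1; all invariant factors of ∂_1 are 1 so no torsion. So H_0 = Z.
rank ∂_1 = 6, rank ∂_2 = 13 ⇒ b_1 = 21 − 6 − 13 = 2; all invariant factors of ∂_2 are 1 so no torsion. So H_1 = Z^2.
rank ∂_2 = 13, rank ∂_3 = 0 ⇒ b_2 = 14 − 13 − 0 = 1. So H_2 = Z.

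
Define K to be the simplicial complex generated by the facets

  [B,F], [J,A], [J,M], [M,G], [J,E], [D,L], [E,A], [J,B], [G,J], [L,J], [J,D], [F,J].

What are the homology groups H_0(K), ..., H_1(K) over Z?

H_0 = Z,  H_1 = Z^4.

Fix the vertex order A < B < D < E < F < G < J < L < M and write every simplex with vertices in increasing order. Then dim K = 1 and the simplices of K are:

  0-simplices (9): A, B, D, E, F, G, J, L, M
  1-simplices (12): AE, AJ, BF, BJ, DJ, DL, EJ, FJ, GJ, GM, JL, JM

Hence C_0 ≅ Z^9, C_1 ≅ Z^12.

∂_1: C_1 → C_0 is given by ∂[p,q] = [q] − [p]. For instance
  ∂AE = E − A.
As a 9×12 matrix over Z this has rank 8, with invariant factors (1,1,1,1,1,1,1,1).

Now H_k = ker ∂_k / im ∂_{k+1}, so:

  H_0: rank C_0 − rank ∂_1 = 9 − 8 = 1, and the invariant factors of ∂_1 are all 1, so H_0 ≅ Z.
  H_1: rank ker ∂_1 − rank ∂_2 = (12 − 8) − 0 = 4, and there is no ∂_2, so H_1 ≅ Z^4.

(K is a triangulation of a wedge of 4 circles.)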